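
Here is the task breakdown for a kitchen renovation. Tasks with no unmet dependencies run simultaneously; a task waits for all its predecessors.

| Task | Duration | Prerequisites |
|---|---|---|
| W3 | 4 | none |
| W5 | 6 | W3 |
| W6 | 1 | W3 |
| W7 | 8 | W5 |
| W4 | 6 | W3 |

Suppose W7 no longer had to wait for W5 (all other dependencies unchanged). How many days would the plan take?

With the dependency in place, W3→W5→W7 = 4+6+8 = 18 sets the finish at 18 days.
Without W5→W7, W7's earliest start moves from 10 to 0.
New critical path: W3→W4 = 4+6 = 10 ⇒ 10 days.

10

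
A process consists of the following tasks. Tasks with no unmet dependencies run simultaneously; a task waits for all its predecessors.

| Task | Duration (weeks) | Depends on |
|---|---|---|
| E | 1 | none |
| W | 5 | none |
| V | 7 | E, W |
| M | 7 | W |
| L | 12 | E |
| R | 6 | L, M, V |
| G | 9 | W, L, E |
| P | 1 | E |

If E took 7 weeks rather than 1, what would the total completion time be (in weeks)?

Critical path before the change: E→L→G = 1+12+9 = 22 giving 22 weeks.
E lies on that path, so at 7 weeks the path becomes 28 weeks.
That remains the longest chain; total 28 weeks.

28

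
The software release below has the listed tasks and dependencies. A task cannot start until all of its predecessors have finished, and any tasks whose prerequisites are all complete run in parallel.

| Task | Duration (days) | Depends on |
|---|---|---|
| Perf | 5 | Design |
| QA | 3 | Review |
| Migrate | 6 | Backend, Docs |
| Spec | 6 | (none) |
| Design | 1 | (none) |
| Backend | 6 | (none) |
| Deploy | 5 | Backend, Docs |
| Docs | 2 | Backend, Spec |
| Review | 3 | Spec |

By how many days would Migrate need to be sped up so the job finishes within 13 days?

Current finish: 14 days; target: 13.
Migrate is on every critical path, so each day cut from Migrate cuts the finish by one (this holds down to a finish of 13).
Need 14 − 13 = 1 day off Migrate → Migrate becomes 5 days, finish becomes 13.

1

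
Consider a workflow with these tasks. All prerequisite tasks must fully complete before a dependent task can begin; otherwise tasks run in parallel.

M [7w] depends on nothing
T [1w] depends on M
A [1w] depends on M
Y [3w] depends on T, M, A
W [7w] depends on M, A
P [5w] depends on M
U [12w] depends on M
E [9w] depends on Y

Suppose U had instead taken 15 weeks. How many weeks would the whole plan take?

22

Actual critical path: M→T→Y→E = 7+1+3+9 = 20 ⇒ 20 weeks.
U has 1 week of float (longest path through it is 19).
The binding chain switches to M→U = 7+15 = 22; finish 22 weeks.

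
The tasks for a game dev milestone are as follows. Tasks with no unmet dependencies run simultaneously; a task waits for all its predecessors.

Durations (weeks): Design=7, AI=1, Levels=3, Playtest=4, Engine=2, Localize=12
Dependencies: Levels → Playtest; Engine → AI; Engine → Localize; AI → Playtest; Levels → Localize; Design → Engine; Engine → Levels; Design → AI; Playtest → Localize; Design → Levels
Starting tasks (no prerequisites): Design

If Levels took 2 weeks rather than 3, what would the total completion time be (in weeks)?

27

Critical path before the change: Design→Engine→Levels→Playtest→Localize = 7+2+3+4+12 = 28 giving 28 weeks.
Levels lies on that path, so at 2 weeks the path becomes 27 weeks.
The critical path is still Design→Engine→Levels→Playtest→Localize; finish is now 27 weeks.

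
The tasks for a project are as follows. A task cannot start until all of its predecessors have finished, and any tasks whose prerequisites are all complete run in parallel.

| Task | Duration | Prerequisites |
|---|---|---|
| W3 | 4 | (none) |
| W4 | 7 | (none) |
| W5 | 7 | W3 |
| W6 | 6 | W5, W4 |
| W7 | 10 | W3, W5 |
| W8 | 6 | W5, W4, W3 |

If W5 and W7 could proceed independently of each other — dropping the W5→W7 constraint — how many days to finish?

17

Before: longest chain W3→W5→W7 = 4+7+10 = 21, finish 21.
Without W5→W7, W7's earliest start moves from 11 to 4.
The longest chain is now W3→W5→W6 = 4+7+6 = 17, so the project takes 17 days.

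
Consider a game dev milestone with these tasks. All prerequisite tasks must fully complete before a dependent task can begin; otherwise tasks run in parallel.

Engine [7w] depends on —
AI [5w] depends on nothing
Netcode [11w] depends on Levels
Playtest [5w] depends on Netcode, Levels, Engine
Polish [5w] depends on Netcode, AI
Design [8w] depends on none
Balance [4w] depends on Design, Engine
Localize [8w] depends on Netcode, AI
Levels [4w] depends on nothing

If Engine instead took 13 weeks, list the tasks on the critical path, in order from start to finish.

Levels, Netcode, Localize

Actual critical path: Levels→Netcode→Localize = 4+11+8 = 23 ⇒ 23 weeks.
Engine is off the critical path — its longest chain is 12 weeks, giving 11 of slack.
The critical path is still Levels→Netcode→Localize; finish is now 23 weeks.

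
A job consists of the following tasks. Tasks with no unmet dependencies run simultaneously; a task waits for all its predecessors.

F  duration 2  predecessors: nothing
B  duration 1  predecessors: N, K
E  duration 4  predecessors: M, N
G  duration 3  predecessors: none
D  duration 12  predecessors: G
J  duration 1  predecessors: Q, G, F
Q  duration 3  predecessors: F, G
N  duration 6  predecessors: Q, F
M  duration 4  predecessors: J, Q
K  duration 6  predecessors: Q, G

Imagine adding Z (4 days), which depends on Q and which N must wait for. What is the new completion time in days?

20

Originally the project takes 16 days.
With Z inserted, N now waits for max(Q, F, Z).
New critical path: G→Q→Z→N→E = 3+3+4+6+4 = 20 ⇒ 20 days.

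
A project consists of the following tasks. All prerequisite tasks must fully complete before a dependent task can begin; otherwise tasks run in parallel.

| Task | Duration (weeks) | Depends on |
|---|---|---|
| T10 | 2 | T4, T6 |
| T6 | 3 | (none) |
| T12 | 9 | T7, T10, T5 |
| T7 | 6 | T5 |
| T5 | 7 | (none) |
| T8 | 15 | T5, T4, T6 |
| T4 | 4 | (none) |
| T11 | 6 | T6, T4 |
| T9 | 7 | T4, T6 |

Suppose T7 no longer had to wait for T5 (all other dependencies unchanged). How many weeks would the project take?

With the dependency in place, T5→T7→T12 = 7+6+9 = 22 sets the finish at 22 weeks.
Without T5→T7, T7's earliest start moves from 7 to 0.
The longest chain is now T5→T8 = 7+15 = 22, so the project takes 22 weeks.

22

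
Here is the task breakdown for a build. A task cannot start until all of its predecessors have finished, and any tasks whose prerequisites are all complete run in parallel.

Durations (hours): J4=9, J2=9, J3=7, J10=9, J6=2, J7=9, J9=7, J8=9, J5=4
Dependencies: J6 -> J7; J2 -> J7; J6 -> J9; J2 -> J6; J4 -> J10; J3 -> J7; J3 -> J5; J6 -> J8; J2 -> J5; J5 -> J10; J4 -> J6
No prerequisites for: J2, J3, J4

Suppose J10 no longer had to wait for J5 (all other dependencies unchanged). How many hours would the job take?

20

Original critical path: J2→J5→J10 = 9+4+9 = 22 ⇒ 22 hours.
Without J5→J10, J10's earliest start moves from 13 to 9.
The longest chain is now J2→J6→J7 = 9+2+9 = 20, so the job takes 20 hours.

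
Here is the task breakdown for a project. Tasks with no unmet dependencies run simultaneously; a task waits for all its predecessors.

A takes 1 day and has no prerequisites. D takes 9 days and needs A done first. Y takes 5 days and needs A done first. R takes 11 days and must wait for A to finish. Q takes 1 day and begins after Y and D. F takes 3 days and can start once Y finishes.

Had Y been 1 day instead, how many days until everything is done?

12

Baseline: A→R = 1+11 = 12 → 12 days.
Y is off the critical path — its longest chain is 9 days, giving 3 of slack.
That remains the longest chain; total 12 days.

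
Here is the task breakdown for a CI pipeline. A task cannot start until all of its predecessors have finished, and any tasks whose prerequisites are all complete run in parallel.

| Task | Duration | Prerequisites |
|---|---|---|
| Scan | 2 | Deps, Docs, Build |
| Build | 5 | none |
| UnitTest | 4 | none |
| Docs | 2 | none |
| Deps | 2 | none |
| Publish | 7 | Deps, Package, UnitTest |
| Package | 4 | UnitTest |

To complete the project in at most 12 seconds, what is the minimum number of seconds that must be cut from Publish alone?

Current finish: 15 seconds; target: 12.
Publish is on every critical path, so each second cut from Publish cuts the finish by one (this holds down to a finish of 9).
Need 15 − 12 = 3 seconds off Publish → Publish becomes 4 seconds, finish becomes 12.

3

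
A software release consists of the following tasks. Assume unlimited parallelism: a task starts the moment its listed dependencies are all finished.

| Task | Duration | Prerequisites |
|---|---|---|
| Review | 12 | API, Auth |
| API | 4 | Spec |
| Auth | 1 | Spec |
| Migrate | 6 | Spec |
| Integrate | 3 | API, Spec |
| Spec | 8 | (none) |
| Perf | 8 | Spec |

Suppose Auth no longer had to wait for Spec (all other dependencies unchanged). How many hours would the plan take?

Original critical path: Spec→API→Review = 8+4+12 = 24 ⇒ 24 hours.
Without Spec→Auth, Auth's earliest start moves from 8 to 0.
New critical path: Spec→API→Review = 8+4+12 = 24 ⇒ 24 hours.

24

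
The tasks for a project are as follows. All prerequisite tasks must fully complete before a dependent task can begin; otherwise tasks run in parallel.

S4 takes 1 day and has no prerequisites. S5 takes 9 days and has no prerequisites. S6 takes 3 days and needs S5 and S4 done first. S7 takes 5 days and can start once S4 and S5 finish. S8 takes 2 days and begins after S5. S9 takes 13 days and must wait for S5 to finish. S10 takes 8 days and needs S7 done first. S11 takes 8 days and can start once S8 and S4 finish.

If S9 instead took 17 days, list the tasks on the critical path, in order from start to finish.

Baseline: S5→S9 = 9+13 = 22 → 22 days.
S9 lies on that path, so at 17 days the path becomes 26 days.
No other chain overtakes it, so the finish is 26 days.

S5, S9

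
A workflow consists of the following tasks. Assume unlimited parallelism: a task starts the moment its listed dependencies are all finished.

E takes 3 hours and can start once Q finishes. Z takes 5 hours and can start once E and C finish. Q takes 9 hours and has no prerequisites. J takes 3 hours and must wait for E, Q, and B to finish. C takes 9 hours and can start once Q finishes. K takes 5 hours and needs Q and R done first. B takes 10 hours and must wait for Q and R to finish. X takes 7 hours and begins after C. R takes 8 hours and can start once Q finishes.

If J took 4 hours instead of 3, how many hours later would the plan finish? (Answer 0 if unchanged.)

Critical path before the change: Q→R→B→J = 9+8+10+3 = 30 giving 30 hours.
J lies on that path, so at 4 hours the path becomes 31 hours.
The critical path is still Q→R→B→J; finish is now 31 hours.
Change in finish: 31 − 30 = +1 hours.

1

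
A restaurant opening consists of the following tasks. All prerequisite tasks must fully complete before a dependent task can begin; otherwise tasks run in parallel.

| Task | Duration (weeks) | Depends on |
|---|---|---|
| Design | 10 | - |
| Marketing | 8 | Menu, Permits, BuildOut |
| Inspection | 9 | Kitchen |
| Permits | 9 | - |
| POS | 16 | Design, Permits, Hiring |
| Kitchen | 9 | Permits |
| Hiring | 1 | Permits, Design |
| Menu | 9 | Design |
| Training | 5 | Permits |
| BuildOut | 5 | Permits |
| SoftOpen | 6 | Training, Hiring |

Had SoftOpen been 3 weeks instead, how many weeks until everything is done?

27

The binding path is Permits→Kitchen→Inspection = 9+9+9 = 27; finish at 27 weeks.
SoftOpen is off the critical path — its longest chain is 20 weeks, giving 7 of slack.
That remains the longest chain; total 27 weeks.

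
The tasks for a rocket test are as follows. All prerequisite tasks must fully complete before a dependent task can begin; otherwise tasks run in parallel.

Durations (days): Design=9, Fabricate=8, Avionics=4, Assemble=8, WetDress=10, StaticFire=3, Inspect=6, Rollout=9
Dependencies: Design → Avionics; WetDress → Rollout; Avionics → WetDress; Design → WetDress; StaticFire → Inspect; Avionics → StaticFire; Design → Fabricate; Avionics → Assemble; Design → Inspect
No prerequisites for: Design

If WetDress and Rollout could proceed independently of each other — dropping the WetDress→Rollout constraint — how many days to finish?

23

Original critical path: Design→Avionics→WetDress→Rollout = 9+4+10+9 = 32 ⇒ 32 days.
Without WetDress→Rollout, Rollout's earliest start moves from 23 to 0.
After: Design→Avionics→WetDress = 9+4+10 = 23 → 23 days.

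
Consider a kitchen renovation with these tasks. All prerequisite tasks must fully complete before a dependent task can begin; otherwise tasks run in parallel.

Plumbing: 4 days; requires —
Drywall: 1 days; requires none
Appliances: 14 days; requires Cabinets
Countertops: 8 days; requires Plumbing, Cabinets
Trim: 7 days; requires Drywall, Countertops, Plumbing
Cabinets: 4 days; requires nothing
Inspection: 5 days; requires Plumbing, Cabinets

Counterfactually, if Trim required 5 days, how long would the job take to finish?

Actual critical path: Plumbing→Countertops→Trim = 4+8+7 = 19 ⇒ 19 days.
Trim lies on that path, so at 5 days the path becomes 17 days.
Now Cabinets→Appliances = 4+14 = 18 is longest, so the finish becomes 18 days.

18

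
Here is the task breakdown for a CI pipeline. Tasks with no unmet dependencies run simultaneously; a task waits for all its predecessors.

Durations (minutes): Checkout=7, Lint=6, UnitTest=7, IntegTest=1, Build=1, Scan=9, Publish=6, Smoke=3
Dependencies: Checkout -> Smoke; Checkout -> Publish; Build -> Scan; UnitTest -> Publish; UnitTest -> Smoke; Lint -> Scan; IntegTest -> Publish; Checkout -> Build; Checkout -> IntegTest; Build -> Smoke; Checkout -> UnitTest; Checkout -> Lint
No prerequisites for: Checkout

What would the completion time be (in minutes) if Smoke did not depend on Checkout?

Before: longest chain Checkout→Lint→Scan = 7+6+9 = 22, finish 22.
Dropping Checkout→Smoke doesn't change Smoke's earliest start (14); another predecessor still binds.
The longest chain is now Checkout→Lint→Scan = 7+6+9 = 22, so the schedule takes 22 minutes.

22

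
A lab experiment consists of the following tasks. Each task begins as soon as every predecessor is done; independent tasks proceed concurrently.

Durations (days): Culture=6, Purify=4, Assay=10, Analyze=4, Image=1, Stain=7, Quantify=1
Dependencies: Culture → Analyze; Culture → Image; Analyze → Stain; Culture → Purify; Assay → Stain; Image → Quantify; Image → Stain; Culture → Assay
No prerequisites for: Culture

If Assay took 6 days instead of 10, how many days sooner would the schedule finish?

The binding path is Culture→Assay→Stain = 6+10+7 = 23; finish at 23 days.
Assay lies on that path, so at 6 days the path becomes 19 days.
The critical path is still Culture→Assay→Stain; finish is now 19 days.
Change in finish: 19 − 23 = -4 days.

4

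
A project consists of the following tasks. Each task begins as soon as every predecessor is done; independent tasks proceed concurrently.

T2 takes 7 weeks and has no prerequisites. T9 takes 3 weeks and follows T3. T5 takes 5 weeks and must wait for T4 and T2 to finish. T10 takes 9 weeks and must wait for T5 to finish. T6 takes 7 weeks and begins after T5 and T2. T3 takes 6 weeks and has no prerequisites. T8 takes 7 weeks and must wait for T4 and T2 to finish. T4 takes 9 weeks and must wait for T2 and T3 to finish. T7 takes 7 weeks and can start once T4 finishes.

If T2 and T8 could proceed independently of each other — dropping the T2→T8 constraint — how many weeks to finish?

30

Original critical path: T2→T4→T5→T10 = 7+9+5+9 = 30 ⇒ 30 weeks.
Dropping T2→T8 doesn't change T8's earliest start (16); another predecessor still binds.
The longest chain is now T2→T4→T5→T10 = 7+9+5+9 = 30, so the project takes 30 weeks.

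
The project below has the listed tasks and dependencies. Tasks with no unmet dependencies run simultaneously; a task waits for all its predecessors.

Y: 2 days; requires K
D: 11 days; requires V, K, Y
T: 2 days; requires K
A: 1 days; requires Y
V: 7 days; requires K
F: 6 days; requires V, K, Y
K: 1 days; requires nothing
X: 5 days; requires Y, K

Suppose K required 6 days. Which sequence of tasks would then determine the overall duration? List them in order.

The binding path is K→V→D = 1+7+11 = 19; finish at 19 days.
K lies on that path, so at 6 days the path becomes 24 days.
The critical path is still K→V→D; finish is now 24 days.

K, V, D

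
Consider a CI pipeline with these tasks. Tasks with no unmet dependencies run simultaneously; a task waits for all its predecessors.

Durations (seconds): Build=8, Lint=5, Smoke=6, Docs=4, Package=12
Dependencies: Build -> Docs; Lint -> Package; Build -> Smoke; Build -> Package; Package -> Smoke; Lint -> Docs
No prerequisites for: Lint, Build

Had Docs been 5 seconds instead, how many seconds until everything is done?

Critical path before the change: Build→Package→Smoke = 8+12+6 = 26 giving 26 seconds.
Docs is off the critical path — its longest chain is 12 seconds, giving 14 of slack.
That remains the longest chain; total 26 seconds.

26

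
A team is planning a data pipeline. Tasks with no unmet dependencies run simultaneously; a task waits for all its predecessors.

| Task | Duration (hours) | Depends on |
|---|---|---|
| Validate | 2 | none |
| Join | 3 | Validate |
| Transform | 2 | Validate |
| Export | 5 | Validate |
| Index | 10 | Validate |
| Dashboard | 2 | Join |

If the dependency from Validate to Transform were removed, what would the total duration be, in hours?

12

With the dependency in place, Validate→Index = 2+10 = 12 sets the finish at 12 hours.
Without Validate→Transform, Transform's earliest start moves from 2 to 0.
The longest chain is now Validate→Index = 2+10 = 12, so the schedule takes 12 hours.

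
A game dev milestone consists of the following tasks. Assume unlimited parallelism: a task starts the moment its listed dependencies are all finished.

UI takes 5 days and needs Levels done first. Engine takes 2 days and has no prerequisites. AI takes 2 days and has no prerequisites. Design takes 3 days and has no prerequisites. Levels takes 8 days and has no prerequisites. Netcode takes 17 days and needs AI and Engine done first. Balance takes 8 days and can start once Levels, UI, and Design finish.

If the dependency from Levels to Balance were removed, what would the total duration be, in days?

21

Before: longest chain Levels→UI→Balance = 8+5+8 = 21, finish 21.
Dropping Levels→Balance doesn't change Balance's earliest start (13); another predecessor still binds.
The longest chain is now Levels→UI→Balance = 8+5+8 = 21, so the job takes 21 days.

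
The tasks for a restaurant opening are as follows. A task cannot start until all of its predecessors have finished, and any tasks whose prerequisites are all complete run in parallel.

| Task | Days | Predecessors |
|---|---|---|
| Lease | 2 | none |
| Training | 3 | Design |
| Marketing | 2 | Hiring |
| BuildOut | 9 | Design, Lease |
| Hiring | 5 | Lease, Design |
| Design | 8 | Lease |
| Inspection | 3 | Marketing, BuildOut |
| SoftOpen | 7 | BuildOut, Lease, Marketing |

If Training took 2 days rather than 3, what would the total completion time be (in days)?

Actual critical path: Lease→Design→BuildOut→SoftOpen = 2+8+9+7 = 26 ⇒ 26 days.
Training is off the critical path — its longest chain is 13 days, giving 13 of slack.
The critical path is still Lease→Design→BuildOut→SoftOpen; finish is now 26 days.

26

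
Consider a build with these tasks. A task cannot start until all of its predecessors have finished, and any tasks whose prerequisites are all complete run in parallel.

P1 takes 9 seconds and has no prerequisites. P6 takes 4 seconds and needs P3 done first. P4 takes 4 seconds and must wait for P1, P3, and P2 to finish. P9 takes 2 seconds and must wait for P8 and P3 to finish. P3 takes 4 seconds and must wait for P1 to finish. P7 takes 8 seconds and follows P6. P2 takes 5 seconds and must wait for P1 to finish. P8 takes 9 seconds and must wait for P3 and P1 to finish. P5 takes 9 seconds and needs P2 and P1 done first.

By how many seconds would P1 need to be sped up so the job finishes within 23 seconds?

2

Current finish: 25 seconds; target: 23.
P1 is on every critical path, so each second cut from P1 cuts the finish by one (this holds down to a finish of 17).
Need 25 − 23 = 2 seconds off P1 → P1 becomes 7 seconds, finish becomes 23.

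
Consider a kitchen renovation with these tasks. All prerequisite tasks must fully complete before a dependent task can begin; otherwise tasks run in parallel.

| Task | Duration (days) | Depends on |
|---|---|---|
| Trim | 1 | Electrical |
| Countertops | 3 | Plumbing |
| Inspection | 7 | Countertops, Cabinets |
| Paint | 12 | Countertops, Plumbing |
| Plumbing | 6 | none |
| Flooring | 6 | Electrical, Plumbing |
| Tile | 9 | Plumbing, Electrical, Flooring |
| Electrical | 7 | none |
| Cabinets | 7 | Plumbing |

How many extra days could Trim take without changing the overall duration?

14

The longest chain is Electrical→Flooring→Tile = 7+6+9 = 22; overall finish 22 days.
Longest path through Trim: 8 days (earliest finish 8, latest finish 22).
Float = 22 − 8 = 14.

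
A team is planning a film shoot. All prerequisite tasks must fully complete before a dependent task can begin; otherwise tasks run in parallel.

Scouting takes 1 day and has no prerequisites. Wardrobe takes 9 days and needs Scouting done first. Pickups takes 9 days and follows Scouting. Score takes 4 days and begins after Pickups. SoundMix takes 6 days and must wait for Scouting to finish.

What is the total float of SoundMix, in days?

The longest chain is Scouting→Pickups→Score = 1+9+4 = 14; overall finish 14 days.
The longest chain containing SoundMix totals 7 days.
So SoundMix can slip 14 − 7 = 7 days.

7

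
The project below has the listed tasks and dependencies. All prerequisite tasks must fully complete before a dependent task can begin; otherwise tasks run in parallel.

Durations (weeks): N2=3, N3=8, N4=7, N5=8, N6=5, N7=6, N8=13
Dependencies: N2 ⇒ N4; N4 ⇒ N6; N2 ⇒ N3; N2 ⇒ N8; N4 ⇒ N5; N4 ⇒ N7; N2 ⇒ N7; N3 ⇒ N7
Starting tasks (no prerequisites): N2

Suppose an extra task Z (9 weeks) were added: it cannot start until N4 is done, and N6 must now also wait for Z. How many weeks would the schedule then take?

24

Originally the schedule takes 18 weeks.
With Z inserted, N6 now waits for max(N4, Z).
New critical path: N2→N4→Z→N6 = 3+7+9+5 = 24 ⇒ 24 weeks.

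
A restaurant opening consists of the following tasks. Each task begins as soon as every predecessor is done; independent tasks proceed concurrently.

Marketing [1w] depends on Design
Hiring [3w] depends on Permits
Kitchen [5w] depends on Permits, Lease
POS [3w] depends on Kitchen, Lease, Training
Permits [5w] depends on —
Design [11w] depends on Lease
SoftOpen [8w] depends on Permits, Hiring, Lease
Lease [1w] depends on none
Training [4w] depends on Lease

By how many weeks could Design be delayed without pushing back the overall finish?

Permits→Hiring→SoftOpen = 5+3+8 = 16 sets the makespan at 16 weeks.
Longest path through Design: 13 weeks (earliest finish 12, latest finish 15).
Slack of Design = 4 − 1 = 3 weeks.

3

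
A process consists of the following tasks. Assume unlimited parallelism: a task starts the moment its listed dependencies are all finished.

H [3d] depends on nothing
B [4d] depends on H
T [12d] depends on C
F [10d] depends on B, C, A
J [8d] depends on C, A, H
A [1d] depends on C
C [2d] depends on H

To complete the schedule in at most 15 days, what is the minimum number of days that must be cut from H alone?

2

Current finish: 17 days; target: 15.
H is on every critical path, so each day cut from H cuts the finish by one (this holds down to a finish of 15).
Need 17 − 15 = 2 days off H → H becomes 1 day, finish becomes 15.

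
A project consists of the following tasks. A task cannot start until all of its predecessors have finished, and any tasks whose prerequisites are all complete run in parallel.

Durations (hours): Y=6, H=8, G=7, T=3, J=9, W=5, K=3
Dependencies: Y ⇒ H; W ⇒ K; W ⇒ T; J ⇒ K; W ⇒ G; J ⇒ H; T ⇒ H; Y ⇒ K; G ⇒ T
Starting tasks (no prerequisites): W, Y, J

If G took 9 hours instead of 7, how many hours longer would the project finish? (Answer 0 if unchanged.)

2

As given, the longest chain is W→G→T→H = 5+7+3+8 = 23, so the finish is 23 hours.
Since G is critical, the +2 change carries straight to that chain (now 25 hours).
That remains the longest chain; total 25 hours.
Change in finish: 25 − 23 = +2 hours.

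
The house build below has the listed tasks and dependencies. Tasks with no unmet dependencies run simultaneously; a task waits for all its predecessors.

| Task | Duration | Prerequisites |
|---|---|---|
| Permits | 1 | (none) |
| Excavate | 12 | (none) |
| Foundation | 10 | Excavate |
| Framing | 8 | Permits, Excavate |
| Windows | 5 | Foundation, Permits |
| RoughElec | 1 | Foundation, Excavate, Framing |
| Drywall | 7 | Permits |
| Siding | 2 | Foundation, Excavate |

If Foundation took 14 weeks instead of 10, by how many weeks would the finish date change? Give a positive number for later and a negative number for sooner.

Critical path before the change: Excavate→Foundation→Windows = 12+10+5 = 27 giving 27 weeks.
Foundation is on the critical path; changing it to 14 makes that path 31 weeks.
The critical path is still Excavate→Foundation→Windows; finish is now 31 weeks.
Change in finish: 31 − 27 = +4 weeks.

4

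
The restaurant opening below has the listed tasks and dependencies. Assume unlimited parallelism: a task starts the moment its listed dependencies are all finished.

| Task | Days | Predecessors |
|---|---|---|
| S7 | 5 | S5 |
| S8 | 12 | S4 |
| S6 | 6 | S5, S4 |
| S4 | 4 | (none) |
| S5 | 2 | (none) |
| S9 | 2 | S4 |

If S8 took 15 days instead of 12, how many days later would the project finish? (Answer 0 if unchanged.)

3

Actual critical path: S4→S8 = 4+12 = 16 ⇒ 16 days.
Since S8 is critical, the +3 change carries straight to that chain (now 19 days).
The critical path is still S4→S8; finish is now 19 days.
Change in finish: 19 − 16 = +3 days.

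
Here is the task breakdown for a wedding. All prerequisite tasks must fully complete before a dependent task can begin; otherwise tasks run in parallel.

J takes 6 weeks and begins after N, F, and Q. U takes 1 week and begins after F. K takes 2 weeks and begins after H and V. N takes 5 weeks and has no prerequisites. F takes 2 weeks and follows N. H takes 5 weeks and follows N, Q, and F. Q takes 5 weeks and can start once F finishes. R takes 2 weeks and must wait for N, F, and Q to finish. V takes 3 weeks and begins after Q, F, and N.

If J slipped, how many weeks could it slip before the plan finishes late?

1

Critical path: N→F→Q→H→K = 5+2+5+5+2 = 19, so the finish is 19 weeks.
The longest chain containing J totals 18 weeks.
Float = 19 − 18 = 1.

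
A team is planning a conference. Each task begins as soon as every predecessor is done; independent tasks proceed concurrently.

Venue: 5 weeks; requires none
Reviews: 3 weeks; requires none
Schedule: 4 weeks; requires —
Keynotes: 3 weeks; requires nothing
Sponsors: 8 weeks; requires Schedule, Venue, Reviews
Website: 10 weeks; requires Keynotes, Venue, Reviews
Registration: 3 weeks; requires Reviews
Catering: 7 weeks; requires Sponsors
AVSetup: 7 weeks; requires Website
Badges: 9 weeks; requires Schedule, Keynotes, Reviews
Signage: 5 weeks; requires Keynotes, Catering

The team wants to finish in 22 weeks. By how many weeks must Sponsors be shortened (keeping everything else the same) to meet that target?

3

Current finish: 25 weeks; target: 22.
Sponsors is on every critical path, so each week cut from Sponsors cuts the finish by one (this holds down to a finish of 22).
Need 25 − 22 = 3 weeks off Sponsors → Sponsors becomes 5 weeks, finish becomes 22.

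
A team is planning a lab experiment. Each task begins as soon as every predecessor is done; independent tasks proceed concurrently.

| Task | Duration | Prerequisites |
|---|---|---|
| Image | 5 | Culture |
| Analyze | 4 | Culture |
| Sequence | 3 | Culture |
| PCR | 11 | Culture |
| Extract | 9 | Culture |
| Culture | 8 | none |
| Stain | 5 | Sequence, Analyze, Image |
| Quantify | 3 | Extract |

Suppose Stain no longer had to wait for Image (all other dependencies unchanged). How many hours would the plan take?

Original critical path: Culture→Extract→Quantify = 8+9+3 = 20 ⇒ 20 hours.
Without Image→Stain, Stain's earliest start moves from 13 to 12.
The longest chain is now Culture→Extract→Quantify = 8+9+3 = 20, so the plan takes 20 hours.

20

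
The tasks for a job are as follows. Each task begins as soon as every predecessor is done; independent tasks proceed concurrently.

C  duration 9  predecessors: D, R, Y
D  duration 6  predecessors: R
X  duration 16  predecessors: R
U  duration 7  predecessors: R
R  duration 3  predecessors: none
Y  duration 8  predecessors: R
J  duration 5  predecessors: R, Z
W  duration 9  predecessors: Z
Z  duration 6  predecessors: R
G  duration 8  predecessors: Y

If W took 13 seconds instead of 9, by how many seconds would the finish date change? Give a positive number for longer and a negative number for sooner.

2

Baseline: R→Y→C = 3+8+9 = 20 → 20 seconds.
W is off the critical path — its longest chain is 18 seconds, giving 2 of slack.
The binding chain switches to R→Z→W = 3+6+13 = 22; finish 22 seconds.
Change in finish: 22 − 20 = +2 seconds.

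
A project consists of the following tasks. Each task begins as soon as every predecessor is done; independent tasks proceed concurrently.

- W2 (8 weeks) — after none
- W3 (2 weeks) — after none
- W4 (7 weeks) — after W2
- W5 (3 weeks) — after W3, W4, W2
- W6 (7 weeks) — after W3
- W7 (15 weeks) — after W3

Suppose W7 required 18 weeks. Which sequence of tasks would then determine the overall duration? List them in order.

As given, the longest chain is W2→W4→W5 = 8+7+3 = 18, so the finish is 18 weeks.
W7 is off the critical path — its longest chain is 17 weeks, giving 1 of slack.
Now W3→W7 = 2+18 = 20 is longest, so the finish becomes 20 weeks.

W3, W7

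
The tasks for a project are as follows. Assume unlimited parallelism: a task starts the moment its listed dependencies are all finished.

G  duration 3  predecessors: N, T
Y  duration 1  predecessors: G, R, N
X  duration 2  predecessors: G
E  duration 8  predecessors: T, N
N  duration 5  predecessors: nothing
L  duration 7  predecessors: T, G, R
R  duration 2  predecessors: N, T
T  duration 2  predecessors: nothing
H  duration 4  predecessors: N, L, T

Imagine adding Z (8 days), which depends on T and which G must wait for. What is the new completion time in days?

Originally the schedule takes 19 days.
With Z inserted, G now waits for max(N, T, Z).
New critical path: T→Z→G→L→H = 2+8+3+7+4 = 24 ⇒ 24 days.

24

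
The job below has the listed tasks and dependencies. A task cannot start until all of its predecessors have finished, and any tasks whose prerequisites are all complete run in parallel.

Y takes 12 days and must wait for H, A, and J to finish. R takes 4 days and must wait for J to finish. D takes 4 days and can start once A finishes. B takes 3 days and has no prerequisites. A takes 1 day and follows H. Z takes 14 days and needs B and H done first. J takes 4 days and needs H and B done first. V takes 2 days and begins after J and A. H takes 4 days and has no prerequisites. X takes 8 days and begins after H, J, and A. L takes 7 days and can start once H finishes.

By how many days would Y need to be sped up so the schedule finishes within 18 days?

2

Current finish: 20 days; target: 18.
Y is on every critical path, so each day cut from Y cuts the finish by one (this holds down to a finish of 18).
Need 20 − 18 = 2 days off Y → Y becomes 10 days, finish becomes 18.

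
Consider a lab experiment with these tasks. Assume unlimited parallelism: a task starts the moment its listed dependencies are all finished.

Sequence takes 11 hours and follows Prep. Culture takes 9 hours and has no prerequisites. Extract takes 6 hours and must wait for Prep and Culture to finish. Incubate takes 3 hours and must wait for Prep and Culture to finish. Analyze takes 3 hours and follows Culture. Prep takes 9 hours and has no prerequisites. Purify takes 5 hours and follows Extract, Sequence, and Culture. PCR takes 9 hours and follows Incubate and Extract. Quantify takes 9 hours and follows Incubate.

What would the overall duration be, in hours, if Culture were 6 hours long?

Actual critical path: Prep→Sequence→Purify = 9+11+5 = 25 ⇒ 25 hours.
Culture has 1 hour of float (longest path through it is 24).
The critical path is still Prep→Sequence→Purify; finish is now 25 hours.

25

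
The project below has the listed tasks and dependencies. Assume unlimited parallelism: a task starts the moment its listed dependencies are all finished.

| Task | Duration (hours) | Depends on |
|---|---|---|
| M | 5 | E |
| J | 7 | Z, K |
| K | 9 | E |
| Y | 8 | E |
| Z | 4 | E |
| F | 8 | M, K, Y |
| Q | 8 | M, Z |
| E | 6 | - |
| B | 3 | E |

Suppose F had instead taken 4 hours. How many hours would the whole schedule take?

22

As given, the longest chain is E→K→F = 6+9+8 = 23, so the finish is 23 hours.
F is on the critical path; changing it to 4 makes that path 19 hours.
New critical path: E→K→J = 6+9+7 = 22 ⇒ 22 hours.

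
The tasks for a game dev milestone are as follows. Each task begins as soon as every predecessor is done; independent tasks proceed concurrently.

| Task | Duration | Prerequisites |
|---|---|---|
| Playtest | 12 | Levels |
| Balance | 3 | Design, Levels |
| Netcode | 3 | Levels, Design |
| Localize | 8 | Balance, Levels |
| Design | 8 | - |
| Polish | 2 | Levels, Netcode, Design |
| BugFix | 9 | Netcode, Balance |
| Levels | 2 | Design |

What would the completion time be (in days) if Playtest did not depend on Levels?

Original critical path: Design→Levels→Netcode→BugFix = 8+2+3+9 = 22 ⇒ 22 days.
Without Levels→Playtest, Playtest's earliest start moves from 10 to 0.
New critical path: Design→Levels→Netcode→BugFix = 8+2+3+9 = 22 ⇒ 22 days.

22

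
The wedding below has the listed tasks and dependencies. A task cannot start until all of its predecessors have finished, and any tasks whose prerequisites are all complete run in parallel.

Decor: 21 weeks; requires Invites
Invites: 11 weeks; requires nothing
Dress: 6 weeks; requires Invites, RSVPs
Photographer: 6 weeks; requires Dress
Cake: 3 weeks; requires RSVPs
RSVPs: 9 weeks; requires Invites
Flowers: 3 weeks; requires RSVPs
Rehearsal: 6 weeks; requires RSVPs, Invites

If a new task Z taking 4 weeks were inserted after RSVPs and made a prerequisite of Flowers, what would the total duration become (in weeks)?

Originally the wedding takes 32 weeks.
With Z inserted, Flowers now waits for max(RSVPs, Z).
New critical path: Invites→RSVPs→Dress→Photographer = 11+9+6+6 = 32 ⇒ 32 weeks.

32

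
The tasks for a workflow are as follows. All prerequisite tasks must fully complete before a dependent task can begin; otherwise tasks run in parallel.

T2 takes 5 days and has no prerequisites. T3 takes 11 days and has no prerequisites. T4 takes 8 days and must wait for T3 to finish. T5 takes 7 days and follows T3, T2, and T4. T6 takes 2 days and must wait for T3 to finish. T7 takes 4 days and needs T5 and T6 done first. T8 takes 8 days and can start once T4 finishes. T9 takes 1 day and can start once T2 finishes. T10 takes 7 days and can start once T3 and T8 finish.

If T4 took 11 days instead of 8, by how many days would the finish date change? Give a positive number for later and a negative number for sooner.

3

Critical path before the change: T3→T4→T8→T10 = 11+8+8+7 = 34 giving 34 days.
Since T4 is critical, the +3 change carries straight to that chain (now 37 days).
That remains the longest chain; total 37 days.
Change in finish: 37 − 34 = +3 days.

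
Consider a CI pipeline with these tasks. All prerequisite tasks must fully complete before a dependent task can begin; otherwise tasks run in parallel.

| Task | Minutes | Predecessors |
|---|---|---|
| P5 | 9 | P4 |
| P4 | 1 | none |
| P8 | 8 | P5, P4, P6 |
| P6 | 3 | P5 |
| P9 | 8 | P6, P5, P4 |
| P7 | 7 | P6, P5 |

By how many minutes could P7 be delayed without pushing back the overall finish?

1

The longest chain is P4→P5→P6→P8 = 1+9+3+8 = 21; overall finish 21 minutes.
Longest path through P7: 20 minutes (earliest finish 20, latest finish 21).
Slack of P7 = 14 − 13 = 1 minute.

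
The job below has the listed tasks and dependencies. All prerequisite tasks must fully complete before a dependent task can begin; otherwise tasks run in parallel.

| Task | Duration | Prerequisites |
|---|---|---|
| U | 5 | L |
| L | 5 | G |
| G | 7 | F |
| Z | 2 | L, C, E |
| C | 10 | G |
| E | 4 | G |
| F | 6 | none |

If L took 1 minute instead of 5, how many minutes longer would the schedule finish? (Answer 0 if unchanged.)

0

Baseline: F→G→C→Z = 6+7+10+2 = 25 → 25 minutes.
L has 2 minutes of float (longest path through it is 23).
No other chain overtakes it, so the finish is 25 minutes.
Change in finish: 25 − 25 = +0 minutes.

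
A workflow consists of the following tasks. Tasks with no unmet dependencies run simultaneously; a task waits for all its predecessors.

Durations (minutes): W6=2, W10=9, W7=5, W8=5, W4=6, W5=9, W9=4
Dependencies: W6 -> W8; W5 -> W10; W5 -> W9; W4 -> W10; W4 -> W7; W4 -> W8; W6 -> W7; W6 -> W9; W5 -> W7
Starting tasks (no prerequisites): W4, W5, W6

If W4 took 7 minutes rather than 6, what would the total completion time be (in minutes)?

Critical path before the change: W5→W10 = 9+9 = 18 giving 18 minutes.
W4 has 3 minutes of float (longest path through it is 15).
No other chain overtakes it, so the finish is 18 minutes.

18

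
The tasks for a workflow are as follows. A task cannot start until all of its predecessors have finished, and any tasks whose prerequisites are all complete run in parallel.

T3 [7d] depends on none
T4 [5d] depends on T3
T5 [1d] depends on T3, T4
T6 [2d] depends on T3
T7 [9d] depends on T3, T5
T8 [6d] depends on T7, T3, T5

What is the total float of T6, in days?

Critical path: T3→T4→T5→T7→T8 = 7+5+1+9+6 = 28, so the finish is 28 days.
Longest path through T6: 9 days (earliest finish 9, latest finish 28).
So T6 can slip 28 − 9 = 19 days.

19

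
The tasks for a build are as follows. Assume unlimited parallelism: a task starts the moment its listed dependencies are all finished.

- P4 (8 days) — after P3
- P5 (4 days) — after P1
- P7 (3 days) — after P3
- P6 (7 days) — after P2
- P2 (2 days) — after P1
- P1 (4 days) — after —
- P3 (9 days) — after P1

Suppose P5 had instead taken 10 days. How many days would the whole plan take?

21

The binding path is P1→P3→P4 = 4+9+8 = 21; finish at 21 days.
The longest path through P5 is only 8 days, so P5 has float 13.
No other chain overtakes it, so the finish is 21 days.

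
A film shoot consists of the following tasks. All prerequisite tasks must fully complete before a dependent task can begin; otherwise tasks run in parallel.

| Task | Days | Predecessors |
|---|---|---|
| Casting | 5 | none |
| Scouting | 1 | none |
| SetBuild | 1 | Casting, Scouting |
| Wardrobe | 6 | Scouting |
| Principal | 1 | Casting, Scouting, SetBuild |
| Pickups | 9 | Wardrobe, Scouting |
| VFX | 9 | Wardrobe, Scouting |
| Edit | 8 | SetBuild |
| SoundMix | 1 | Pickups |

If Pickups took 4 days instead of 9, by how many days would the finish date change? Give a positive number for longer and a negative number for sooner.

Baseline: Scouting→Wardrobe→Pickups→SoundMix = 1+6+9+1 = 17 → 17 days.
Pickups lies on that path, so at 4 days the path becomes 12 days.
The binding chain switches to Scouting→Wardrobe→VFX = 1+6+9 = 16; finish 16 days.
Change in finish: 16 − 17 = -1 days.

-1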